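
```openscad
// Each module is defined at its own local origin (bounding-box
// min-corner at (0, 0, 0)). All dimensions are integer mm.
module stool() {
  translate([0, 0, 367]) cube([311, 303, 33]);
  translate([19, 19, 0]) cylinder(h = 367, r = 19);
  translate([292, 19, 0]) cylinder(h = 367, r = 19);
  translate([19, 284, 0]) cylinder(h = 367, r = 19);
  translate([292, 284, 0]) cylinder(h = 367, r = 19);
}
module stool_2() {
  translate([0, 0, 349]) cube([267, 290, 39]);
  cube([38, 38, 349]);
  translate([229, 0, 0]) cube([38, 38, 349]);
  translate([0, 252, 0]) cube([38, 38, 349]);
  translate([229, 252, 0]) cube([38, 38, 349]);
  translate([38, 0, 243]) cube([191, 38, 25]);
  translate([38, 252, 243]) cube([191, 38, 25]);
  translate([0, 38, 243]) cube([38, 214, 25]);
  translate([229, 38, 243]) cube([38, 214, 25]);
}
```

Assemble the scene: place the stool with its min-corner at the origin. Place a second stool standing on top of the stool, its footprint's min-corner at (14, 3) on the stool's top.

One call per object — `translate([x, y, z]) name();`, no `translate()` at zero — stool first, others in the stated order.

stool();
translate([14, 3, 400]) stool_2();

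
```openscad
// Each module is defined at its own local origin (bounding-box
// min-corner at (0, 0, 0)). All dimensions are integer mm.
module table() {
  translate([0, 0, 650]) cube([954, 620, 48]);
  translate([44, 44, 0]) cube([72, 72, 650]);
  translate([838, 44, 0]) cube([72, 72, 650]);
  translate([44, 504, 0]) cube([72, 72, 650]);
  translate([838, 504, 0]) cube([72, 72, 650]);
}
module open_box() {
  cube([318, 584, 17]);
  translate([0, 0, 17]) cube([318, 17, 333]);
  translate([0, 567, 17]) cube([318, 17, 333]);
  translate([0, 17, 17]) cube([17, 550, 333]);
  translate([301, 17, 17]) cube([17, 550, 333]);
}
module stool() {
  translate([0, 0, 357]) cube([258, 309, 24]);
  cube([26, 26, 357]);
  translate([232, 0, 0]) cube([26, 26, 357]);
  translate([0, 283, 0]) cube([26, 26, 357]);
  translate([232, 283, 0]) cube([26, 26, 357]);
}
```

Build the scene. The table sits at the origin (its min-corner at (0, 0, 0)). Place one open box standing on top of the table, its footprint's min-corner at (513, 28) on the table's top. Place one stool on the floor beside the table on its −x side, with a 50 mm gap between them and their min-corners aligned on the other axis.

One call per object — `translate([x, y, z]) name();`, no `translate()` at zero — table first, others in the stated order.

table();
translate([513, 28, 698]) open_box();
translate([-308, 0, 0]) stool();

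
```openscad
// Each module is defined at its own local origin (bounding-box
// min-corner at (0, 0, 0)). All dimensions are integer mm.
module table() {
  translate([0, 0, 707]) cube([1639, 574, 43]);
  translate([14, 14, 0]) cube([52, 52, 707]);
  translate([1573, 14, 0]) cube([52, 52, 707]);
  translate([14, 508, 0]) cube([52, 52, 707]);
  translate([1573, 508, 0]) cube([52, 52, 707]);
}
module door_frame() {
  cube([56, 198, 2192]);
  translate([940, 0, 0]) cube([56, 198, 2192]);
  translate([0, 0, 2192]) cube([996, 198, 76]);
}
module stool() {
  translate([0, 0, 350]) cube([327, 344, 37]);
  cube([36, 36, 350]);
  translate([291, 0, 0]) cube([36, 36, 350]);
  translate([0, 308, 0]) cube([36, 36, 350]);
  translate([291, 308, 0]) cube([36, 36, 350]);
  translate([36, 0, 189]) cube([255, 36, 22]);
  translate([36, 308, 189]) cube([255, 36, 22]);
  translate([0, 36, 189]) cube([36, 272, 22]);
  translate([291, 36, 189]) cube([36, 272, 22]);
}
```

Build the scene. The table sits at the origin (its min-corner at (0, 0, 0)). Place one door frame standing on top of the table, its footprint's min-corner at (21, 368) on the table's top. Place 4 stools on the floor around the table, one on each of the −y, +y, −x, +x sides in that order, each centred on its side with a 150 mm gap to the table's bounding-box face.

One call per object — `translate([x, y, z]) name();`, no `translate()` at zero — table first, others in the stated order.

table();
translate([21, 368, 750]) door_frame();
translate([656, -494, 0]) stool();
translate([656, 724, 0]) stool();
translate([-477, 115, 0]) stool();
translate([1789, 115, 0]) stool();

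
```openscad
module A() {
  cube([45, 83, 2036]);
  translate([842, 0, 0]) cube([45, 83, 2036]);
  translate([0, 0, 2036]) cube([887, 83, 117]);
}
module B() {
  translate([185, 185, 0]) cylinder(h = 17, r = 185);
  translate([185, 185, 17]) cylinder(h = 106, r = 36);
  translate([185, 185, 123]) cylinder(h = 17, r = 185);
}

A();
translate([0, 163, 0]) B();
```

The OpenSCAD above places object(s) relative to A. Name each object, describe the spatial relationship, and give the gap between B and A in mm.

The spool's nearest face is 80 mm from the door frame's +y face.

A is a door frame. B is a spool. The spool is on the floor beside the door frame on its +y side. The gap between the spool and the door frame is 80 mm.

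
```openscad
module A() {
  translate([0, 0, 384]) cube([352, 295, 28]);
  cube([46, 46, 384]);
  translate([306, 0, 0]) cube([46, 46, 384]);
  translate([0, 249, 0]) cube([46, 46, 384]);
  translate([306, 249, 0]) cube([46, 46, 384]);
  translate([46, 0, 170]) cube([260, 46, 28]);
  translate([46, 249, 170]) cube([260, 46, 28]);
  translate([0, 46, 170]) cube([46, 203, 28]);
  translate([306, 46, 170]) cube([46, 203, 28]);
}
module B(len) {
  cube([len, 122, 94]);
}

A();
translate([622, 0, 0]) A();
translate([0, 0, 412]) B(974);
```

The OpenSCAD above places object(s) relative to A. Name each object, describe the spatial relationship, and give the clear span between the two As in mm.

Second stool starts at x = 622; first ends at x = 352; clear span = 622 − 352 = 270 mm.

A is a stool. B is a beam. A beam spans the tops of two stools. The clear span between the two stools is 270 mm.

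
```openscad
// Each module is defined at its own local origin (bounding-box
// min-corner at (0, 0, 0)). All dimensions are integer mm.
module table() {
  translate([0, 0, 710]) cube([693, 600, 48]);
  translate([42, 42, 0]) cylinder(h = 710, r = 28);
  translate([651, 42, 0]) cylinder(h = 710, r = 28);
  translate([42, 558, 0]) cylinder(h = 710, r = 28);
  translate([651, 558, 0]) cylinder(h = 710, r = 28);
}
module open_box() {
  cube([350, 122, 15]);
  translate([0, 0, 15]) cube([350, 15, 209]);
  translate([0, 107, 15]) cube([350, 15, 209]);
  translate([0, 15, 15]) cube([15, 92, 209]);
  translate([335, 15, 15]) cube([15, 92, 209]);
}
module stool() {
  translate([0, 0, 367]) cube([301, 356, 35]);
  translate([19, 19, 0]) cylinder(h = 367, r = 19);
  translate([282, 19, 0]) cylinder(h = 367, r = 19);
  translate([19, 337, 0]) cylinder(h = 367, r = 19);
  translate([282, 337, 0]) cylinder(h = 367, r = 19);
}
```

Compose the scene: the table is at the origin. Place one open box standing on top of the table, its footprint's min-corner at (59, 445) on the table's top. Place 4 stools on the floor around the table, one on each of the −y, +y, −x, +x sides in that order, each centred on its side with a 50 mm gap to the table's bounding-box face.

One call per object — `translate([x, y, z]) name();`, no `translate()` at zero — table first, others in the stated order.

table();
translate([59, 445, 758]) open_box();
translate([196, -406, 0]) stool();
translate([196, 650, 0]) stool();
translate([-351, 122, 0]) stool();
translate([743, 122, 0]) stool();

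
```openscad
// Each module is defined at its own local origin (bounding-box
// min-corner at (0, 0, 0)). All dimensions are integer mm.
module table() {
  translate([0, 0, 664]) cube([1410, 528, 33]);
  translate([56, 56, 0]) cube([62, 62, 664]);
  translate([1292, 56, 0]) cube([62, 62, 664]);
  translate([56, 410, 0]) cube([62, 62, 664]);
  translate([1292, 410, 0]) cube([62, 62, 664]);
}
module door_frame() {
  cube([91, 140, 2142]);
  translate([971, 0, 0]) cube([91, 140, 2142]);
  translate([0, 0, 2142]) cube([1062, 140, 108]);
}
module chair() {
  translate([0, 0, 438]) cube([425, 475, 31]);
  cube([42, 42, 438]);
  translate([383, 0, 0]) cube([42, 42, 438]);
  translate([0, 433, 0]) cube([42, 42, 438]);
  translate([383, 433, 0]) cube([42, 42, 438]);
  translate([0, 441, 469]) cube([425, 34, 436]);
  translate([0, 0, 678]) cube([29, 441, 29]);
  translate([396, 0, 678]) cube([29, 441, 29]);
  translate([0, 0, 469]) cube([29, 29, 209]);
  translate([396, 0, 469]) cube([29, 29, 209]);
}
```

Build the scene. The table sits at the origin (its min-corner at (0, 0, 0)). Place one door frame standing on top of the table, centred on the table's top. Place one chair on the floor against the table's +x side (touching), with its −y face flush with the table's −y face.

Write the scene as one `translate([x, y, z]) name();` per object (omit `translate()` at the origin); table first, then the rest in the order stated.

table();
translate([174, 194, 697]) door_frame();
translate([1410, 0, 0]) chair();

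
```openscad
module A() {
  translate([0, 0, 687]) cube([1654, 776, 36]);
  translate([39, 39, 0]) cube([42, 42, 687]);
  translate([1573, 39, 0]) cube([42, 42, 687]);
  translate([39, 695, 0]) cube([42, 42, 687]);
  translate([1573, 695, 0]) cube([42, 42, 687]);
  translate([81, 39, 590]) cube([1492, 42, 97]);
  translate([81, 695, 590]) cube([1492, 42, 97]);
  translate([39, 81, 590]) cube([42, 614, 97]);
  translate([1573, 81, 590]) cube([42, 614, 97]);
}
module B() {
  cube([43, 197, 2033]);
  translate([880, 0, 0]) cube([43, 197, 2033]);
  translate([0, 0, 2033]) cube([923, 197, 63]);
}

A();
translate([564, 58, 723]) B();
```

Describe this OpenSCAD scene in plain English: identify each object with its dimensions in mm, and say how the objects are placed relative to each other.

A is a table: top 1654 mm (x) × 776 mm (y), 36 mm thick, upper face at z = 723 mm, on four 42×42 mm square legs, each inset 39 mm from the nearest pair of top edges, running from z = 0 to the bottom of the top. Four apron rails, 42 mm thick and 97 mm tall, run between adjacent legs with their top edges flush with the underside of the top and their outer faces flush with the legs' outer faces.

B is a rectangular door frame: two vertical jambs of 43×197 mm section, 2033 mm tall, with a clear opening 837 mm wide between their inner faces. A header 63 mm tall and 197 mm deep lies on top of the jambs and spans the full outside width.

The door frame is on top of the table.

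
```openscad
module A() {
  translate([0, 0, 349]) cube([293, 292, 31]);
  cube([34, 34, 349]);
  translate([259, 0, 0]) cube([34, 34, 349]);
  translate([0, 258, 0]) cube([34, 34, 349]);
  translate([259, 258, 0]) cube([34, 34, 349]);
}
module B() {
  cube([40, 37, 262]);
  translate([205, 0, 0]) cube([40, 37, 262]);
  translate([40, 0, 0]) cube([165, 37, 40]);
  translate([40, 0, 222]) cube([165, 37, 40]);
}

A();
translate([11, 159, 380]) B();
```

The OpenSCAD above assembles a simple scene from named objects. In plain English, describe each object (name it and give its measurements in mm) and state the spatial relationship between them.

A is a four-legged stool. The seat is 293×292 mm, 31 mm thick, top at z = 380 mm. It stands on four square legs, each 34×34 mm in cross-section, from z = 0 to the seat underside, each flush with a corner of the seat.

B is a picture frame with a 165×182 mm rectangular opening (x by z) and a uniform 40 mm border on every side. Frame depth is 37 mm along y. It is built from two vertical stiles running the full outside height and two horizontal rails spanning the gap between the stiles.

The picture frame is on top of the stool.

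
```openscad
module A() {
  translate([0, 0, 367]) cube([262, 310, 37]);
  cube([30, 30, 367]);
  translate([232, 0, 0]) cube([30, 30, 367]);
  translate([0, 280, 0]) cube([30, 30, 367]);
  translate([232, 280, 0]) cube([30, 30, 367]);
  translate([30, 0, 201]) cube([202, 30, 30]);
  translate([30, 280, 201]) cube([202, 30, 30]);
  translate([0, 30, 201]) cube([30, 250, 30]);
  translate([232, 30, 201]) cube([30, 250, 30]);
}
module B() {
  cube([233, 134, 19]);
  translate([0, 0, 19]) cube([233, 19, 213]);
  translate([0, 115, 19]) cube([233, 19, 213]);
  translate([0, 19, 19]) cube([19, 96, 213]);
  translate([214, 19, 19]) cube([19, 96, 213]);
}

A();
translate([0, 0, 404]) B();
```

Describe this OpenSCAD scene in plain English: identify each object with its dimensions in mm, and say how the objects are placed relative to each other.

A is a four-legged stool. The seat is a 262×310×37 mm slab whose top surface is at z = 404 mm; four square legs, each 30×30 mm in cross-section, run from the floor (z = 0) to the underside of the seat, each flush with a corner of the seat. Four stretchers, 30 mm wide and 30 mm tall, connect adjacent legs with their undersides at z = 201 mm, each running between the inner faces of the legs it joins and aligned with the legs' outer faces on the other axis.

B is an open-topped rectangular box: outside dimensions 233×134×232 mm, with a uniform wall and base thickness of 19 mm. The base is a full 233×134 slab on the floor; four walls sit on top of the base. The front and back walls (the −y and +y sides) span the full width; the two side walls fit between them.

The open box is on top of the stool.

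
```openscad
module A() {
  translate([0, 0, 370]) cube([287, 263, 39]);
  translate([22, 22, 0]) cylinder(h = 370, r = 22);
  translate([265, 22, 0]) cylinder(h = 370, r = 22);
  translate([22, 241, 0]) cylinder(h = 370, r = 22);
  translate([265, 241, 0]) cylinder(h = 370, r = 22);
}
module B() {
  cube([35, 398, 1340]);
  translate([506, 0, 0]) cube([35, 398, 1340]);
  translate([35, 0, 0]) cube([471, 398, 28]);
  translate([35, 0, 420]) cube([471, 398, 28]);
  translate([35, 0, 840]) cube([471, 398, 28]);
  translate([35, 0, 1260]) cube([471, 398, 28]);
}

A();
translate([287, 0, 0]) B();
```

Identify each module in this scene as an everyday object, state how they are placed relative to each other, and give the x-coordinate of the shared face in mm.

A is a stool. B is a bookshelf. The bookshelf is against the stool's +x side, with their −y faces flush. The x-coordinate of the shared face is 287 mm.

The stool's +x face and the bookshelf's −x face are both at x = 287 mm.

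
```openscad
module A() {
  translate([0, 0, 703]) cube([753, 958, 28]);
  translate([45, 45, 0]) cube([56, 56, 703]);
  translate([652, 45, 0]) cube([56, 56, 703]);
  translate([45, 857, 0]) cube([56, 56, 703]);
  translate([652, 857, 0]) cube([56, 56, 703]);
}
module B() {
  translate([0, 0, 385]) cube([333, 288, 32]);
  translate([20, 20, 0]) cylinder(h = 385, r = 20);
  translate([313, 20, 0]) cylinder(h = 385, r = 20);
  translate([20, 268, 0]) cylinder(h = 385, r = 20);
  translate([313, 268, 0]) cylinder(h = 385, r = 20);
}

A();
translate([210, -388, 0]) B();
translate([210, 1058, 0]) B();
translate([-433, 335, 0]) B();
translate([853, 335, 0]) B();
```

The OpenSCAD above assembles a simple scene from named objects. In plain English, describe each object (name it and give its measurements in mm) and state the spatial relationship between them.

A is a rectangular dining table. The top is 753×958×28 mm with its upper surface at z = 731 mm. It stands on four 56×56 mm square legs, each inset 45 mm from the nearest pair of top edges, running from the floor to the underside of the top.

B is a simple wooden stool: a rectangular seat 333 mm (x) by 288 mm (y), 32 mm thick, top face at z = 417 mm, on four round legs, each 40 mm in diameter. The legs rest on z = 0, each leg's axis is inset half a diameter from the nearest pair of seat edges (so the leg's bounding box is flush with the corner).

Four stools sit around the table at the −y, +y, −x, +x sides.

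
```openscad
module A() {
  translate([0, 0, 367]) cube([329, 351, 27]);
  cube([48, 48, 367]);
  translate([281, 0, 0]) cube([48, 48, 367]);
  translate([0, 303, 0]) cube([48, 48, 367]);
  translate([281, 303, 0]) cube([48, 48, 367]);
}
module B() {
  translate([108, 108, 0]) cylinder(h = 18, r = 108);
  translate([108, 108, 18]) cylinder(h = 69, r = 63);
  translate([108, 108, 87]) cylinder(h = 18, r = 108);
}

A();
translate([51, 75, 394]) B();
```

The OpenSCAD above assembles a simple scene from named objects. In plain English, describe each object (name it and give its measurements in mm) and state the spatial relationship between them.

A is a four-legged stool. The seat is a 329×351×27 mm slab whose top surface is at z = 394 mm; four square legs, each 48×48 mm in cross-section, run from the floor (z = 0) to the underside of the seat, each flush with a corner of the seat.

B is a spool: two coaxial disc flanges of radius 108 mm and thickness 18 mm, joined by a core cylinder of radius 63 mm and height 69 mm. The lower flange rests on z = 0 and the three cylinders share a vertical axis.

The spool is on top of the stool.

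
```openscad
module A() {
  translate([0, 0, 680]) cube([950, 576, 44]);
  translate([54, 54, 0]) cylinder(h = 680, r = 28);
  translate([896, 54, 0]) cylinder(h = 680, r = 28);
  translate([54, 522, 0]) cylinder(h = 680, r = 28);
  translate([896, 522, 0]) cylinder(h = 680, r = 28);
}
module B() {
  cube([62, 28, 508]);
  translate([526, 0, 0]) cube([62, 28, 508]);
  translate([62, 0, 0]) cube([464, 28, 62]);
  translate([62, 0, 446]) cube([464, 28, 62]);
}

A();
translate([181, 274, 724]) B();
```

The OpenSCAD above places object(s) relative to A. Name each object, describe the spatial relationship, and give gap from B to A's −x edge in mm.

The picture frame's min-x is at 181; the table's min-x is 0; gap = 181 mm.

A is a table. B is a picture frame. The picture frame is on top of the table, centred. The gap from the picture frame to the table's −x edge is 181 mm.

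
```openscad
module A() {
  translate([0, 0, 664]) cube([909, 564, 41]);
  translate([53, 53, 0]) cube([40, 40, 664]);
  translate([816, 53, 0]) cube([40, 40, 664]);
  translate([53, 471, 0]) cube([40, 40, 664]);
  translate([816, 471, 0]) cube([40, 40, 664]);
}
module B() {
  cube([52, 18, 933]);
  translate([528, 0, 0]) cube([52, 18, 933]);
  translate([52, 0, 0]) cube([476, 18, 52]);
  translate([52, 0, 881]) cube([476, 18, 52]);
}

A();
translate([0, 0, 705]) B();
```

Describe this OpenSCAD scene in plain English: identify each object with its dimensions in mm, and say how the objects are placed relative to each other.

A is a table with a 909×564 mm rectangular top, 41 mm thick, top surface at z = 705 mm, supported by four 40×40 mm square legs, each inset 53 mm from the nearest pair of top edges, running from the floor.

B is a rectangular picture frame lying in the x–z plane (depth along y). The opening is 476 mm wide (x) by 829 mm tall (z), surrounded by a border 52 mm wide on all four sides. The frame is 18 mm deep and is made of two full-height vertical stiles with two horizontal rails fitted between them.

The picture frame is on top of the table.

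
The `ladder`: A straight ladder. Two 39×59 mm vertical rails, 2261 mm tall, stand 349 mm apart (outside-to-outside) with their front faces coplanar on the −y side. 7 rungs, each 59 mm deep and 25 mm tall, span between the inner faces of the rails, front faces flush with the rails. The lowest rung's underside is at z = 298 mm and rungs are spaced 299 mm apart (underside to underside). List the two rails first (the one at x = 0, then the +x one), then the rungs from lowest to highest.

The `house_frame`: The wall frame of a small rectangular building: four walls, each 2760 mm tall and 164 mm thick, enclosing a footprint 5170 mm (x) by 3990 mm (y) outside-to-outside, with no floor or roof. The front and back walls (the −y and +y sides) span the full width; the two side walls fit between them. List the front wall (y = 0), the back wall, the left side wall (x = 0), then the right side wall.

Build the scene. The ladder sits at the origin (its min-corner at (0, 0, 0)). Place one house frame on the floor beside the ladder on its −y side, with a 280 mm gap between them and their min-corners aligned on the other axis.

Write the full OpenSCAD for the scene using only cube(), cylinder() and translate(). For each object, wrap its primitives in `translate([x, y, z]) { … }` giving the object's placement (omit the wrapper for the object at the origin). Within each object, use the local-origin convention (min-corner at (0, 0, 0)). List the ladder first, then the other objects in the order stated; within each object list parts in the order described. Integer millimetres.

cube([39, 59, 2261]);
translate([310, 0, 0]) cube([39, 59, 2261]);
translate([39, 0, 298]) cube([271, 59, 25]);
translate([39, 0, 597]) cube([271, 59, 25]);
translate([39, 0, 896]) cube([271, 59, 25]);
translate([39, 0, 1195]) cube([271, 59, 25]);
translate([39, 0, 1494]) cube([271, 59, 25]);
translate([39, 0, 1793]) cube([271, 59, 25]);
translate([39, 0, 2092]) cube([271, 59, 25]);
translate([0, -4270, 0]) {
  cube([5170, 164, 2760]);
  translate([0, 3826, 0]) cube([5170, 164, 2760]);
  translate([0, 164, 0]) cube([164, 3662, 2760]);
  translate([5006, 164, 0]) cube([164, 3662, 2760]);
}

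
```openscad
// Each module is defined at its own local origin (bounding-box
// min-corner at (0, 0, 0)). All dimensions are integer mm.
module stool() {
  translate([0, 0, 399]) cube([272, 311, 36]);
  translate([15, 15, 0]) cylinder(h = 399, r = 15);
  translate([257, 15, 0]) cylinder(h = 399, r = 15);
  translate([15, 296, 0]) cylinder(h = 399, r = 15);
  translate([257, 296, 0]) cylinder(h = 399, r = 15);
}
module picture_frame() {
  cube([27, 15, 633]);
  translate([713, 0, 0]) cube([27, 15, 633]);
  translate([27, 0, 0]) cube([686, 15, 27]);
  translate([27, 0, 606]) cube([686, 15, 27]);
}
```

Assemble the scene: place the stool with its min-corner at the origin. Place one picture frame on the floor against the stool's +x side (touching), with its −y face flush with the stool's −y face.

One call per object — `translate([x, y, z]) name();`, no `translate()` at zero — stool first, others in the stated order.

stool();
translate([272, 0, 0]) picture_frame();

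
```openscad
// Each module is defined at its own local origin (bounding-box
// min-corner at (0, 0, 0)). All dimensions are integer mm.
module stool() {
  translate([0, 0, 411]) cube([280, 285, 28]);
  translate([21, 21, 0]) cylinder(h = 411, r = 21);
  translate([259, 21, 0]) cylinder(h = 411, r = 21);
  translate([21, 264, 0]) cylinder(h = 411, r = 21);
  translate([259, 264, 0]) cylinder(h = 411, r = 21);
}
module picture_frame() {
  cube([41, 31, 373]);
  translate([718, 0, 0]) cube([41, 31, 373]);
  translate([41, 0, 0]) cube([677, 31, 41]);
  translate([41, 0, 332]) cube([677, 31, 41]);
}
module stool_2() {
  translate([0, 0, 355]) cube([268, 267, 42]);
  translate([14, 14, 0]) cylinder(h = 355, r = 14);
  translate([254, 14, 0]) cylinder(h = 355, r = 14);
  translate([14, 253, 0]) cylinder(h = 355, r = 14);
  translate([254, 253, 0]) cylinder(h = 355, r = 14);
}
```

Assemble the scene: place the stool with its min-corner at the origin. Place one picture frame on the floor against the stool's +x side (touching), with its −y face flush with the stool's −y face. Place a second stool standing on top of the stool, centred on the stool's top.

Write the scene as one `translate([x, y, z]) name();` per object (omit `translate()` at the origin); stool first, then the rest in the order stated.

stool();
translate([280, 0, 0]) picture_frame();
translate([6, 9, 439]) stool_2();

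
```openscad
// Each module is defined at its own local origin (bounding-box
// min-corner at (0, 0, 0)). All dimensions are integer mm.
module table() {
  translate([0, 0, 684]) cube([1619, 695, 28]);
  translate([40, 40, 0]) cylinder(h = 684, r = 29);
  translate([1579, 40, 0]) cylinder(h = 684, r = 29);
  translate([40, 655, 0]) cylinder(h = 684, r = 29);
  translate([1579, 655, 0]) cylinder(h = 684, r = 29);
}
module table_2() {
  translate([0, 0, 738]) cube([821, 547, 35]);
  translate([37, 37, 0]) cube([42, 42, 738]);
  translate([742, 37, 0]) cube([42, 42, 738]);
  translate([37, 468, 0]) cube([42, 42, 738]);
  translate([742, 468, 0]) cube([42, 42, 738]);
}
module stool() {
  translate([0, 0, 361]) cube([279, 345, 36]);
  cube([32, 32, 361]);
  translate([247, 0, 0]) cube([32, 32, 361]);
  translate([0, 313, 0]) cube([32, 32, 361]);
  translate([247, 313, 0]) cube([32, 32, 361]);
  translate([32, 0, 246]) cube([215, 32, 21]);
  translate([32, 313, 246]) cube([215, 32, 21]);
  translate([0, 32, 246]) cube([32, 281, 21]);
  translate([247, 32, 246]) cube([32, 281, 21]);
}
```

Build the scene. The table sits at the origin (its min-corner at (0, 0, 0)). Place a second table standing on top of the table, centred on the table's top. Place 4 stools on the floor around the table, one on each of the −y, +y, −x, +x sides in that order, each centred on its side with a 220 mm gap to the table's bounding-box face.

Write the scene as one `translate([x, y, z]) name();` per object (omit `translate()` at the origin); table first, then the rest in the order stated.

table();
translate([399, 74, 712]) table_2();
translate([670, -565, 0]) stool();
translate([670, 915, 0]) stool();
translate([-499, 175, 0]) stool();
translate([1839, 175, 0]) stool();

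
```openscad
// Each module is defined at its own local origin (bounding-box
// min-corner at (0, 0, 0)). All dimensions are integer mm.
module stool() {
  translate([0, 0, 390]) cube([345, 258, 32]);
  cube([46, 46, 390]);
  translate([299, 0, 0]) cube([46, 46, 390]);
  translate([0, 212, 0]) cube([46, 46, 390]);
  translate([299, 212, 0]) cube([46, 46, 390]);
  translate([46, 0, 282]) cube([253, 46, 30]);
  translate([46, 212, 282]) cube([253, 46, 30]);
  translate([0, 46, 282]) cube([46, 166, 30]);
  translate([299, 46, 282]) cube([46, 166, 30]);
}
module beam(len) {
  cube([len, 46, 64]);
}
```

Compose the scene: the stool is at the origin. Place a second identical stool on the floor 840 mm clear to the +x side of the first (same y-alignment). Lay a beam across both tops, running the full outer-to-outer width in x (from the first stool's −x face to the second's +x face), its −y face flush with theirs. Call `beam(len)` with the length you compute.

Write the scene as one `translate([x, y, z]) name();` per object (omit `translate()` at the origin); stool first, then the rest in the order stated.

stool();
translate([1185, 0, 0]) stool();
translate([0, 0, 422]) beam(1530);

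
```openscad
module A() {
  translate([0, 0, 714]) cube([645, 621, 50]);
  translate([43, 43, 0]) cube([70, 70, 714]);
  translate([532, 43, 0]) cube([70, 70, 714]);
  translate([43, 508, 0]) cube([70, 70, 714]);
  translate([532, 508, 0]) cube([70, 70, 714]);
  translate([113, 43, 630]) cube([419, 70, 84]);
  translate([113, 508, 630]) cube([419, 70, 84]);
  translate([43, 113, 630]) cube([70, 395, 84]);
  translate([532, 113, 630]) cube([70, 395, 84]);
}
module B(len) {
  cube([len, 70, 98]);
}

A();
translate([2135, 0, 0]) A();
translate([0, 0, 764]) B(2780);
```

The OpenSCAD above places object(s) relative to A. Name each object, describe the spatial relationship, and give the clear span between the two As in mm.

Second table starts at x = 2135; first ends at x = 645; clear span = 2135 − 645 = 1490 mm.

A is a table. B is a beam. A beam spans the tops of two tables. The clear span between the two tables is 1490 mm.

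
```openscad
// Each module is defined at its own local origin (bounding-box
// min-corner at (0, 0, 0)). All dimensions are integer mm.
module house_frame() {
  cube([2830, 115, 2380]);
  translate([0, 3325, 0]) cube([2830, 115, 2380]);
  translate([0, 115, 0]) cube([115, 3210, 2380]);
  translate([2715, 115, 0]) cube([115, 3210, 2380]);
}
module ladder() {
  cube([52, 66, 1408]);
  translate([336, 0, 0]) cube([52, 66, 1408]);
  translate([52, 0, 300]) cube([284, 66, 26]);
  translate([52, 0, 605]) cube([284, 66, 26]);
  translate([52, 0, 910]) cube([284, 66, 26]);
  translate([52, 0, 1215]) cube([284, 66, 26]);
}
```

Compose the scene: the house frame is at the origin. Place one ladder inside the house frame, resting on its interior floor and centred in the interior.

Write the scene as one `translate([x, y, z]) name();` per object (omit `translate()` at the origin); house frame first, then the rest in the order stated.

house_frame();
translate([1221, 1687, 0]) ladder();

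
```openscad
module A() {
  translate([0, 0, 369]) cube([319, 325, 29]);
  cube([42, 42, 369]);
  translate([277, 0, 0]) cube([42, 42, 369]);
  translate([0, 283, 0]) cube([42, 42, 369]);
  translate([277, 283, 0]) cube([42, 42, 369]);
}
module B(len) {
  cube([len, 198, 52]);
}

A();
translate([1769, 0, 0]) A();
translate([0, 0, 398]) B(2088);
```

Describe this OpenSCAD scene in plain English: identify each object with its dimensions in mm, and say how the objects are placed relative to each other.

A is a four-legged stool. The seat is 319×325 mm, 29 mm thick, top at z = 398 mm. It stands on four square legs, each 42×42 mm in cross-section, from z = 0 to the seat underside, each flush with a corner of the seat.

B is a rectangular beam 2088 mm long (x), 198 mm deep (y), 52 mm thick (z).

The beam spans the tops of two stools placed 1450 mm apart, resting at z = 398 mm.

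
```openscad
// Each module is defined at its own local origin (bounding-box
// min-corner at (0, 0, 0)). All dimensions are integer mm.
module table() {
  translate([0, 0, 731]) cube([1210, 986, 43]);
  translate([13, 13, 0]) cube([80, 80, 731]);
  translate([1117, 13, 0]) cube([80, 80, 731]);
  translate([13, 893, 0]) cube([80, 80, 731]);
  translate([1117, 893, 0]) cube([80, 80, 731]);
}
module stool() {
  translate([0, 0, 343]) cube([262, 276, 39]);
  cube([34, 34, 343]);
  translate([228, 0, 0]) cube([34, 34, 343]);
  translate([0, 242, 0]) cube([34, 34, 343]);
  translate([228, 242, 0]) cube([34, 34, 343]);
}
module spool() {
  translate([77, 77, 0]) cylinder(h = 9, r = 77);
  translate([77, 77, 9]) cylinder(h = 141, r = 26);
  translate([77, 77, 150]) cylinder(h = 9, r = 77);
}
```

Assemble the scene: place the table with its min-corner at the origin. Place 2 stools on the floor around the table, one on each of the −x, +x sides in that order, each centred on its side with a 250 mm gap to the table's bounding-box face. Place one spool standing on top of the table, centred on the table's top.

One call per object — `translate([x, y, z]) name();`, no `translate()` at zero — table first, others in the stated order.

table();
translate([-512, 355, 0]) stool();
translate([1460, 355, 0]) stool();
translate([528, 416, 774]) spool();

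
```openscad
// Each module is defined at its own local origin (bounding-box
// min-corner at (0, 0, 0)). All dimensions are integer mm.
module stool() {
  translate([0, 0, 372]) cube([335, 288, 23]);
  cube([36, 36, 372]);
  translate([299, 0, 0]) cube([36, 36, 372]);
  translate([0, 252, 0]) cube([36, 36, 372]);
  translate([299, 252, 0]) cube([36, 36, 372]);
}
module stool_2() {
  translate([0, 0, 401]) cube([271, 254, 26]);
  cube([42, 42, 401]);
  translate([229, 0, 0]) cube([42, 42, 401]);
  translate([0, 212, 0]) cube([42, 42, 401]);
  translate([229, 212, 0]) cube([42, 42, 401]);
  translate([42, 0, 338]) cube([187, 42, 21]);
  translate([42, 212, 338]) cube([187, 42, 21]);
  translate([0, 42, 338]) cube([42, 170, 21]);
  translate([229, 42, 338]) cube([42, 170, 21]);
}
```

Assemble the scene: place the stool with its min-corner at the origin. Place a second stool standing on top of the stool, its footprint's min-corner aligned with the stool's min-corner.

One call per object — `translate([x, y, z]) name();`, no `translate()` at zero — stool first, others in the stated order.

stool();
translate([0, 0, 395]) stool_2();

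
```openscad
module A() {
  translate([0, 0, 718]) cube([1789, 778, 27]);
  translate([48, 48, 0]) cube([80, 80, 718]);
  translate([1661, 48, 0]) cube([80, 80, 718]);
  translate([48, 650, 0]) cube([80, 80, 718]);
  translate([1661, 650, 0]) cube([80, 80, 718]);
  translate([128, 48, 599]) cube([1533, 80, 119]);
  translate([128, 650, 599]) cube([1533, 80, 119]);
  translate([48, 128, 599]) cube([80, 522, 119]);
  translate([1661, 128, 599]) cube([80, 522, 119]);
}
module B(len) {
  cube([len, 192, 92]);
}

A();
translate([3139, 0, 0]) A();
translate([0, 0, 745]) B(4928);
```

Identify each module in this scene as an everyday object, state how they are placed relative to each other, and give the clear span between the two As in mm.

A is a table. B is a beam. A beam spans the tops of two tables. The clear span between the two tables is 1350 mm.

Second table starts at x = 3139; first ends at x = 1789; clear span = 3139 − 1789 = 1350 mm.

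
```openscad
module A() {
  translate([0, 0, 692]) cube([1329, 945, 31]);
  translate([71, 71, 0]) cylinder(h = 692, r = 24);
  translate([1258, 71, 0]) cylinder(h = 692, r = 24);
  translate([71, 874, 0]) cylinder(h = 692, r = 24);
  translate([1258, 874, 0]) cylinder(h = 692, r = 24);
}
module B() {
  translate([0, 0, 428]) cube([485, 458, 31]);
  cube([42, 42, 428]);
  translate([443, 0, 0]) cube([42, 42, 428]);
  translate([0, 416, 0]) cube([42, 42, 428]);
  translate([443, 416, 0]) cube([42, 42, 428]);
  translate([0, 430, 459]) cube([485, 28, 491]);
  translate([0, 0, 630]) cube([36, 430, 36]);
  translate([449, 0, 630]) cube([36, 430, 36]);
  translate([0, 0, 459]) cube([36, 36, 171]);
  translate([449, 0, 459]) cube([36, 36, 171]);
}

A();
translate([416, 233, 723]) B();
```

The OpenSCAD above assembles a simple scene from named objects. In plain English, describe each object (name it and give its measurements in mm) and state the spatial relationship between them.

A is a table: top 1329 mm (x) × 945 mm (y), 31 mm thick, upper face at z = 723 mm, on four round legs of 48 mm diameter, each leg's bounding box inset 47 mm from the nearest pair of top edges, running from z = 0 to the bottom of the top.

B is a chair: 485×458 mm seat, 31 mm thick, top at z = 459 mm, on four 42 mm square corner legs flush with the seat edges. A 28 mm thick backrest slab spans the full seat width, extending 491 mm above the seat top, its back face flush with the seat's +y edge. Two armrests of 36×36 mm section run along each side from the seat's front edge to the front of the backrest, top faces 207 mm above the seat top and outer faces flush with the seat's x-edges; a 36×36 mm post under the front of each armrest stands on the seat at the front corner.

The chair is on top of the table.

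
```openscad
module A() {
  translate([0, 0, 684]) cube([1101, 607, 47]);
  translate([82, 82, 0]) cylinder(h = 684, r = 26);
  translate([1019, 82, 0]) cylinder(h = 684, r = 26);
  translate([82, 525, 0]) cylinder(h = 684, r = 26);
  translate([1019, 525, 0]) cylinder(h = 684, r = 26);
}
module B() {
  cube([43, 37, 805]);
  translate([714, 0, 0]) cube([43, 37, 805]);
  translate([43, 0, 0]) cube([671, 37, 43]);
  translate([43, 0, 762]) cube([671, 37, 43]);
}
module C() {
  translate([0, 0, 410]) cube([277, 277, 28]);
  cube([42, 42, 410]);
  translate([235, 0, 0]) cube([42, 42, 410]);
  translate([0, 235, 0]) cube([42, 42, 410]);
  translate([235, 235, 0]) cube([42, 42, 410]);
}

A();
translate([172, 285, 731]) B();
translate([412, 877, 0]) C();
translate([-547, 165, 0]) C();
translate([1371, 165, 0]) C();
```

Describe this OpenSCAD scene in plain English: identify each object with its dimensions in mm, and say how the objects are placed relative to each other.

A is a table: top 1101 mm (x) × 607 mm (y), 47 mm thick, upper face at z = 731 mm, on four round legs of 52 mm diameter, each leg's bounding box inset 56 mm from the nearest pair of top edges, running from z = 0 to the bottom of the top.

B is a picture frame with a 671×719 mm rectangular opening (x by z) and a uniform 43 mm border on every side. Frame depth is 37 mm along y. It is built from two vertical stiles running the full outside height and two horizontal rails spanning the gap between the stiles.

C is a four-legged stool. The seat is a 277×277×28 mm slab whose top surface is at z = 438 mm; four square legs, each 42×42 mm in cross-section, run from the floor (z = 0) to the underside of the seat, each flush with a corner of the seat.

The picture frame is on top of the table, centred. Three stools sit around the table at the +y, −x, +x sides.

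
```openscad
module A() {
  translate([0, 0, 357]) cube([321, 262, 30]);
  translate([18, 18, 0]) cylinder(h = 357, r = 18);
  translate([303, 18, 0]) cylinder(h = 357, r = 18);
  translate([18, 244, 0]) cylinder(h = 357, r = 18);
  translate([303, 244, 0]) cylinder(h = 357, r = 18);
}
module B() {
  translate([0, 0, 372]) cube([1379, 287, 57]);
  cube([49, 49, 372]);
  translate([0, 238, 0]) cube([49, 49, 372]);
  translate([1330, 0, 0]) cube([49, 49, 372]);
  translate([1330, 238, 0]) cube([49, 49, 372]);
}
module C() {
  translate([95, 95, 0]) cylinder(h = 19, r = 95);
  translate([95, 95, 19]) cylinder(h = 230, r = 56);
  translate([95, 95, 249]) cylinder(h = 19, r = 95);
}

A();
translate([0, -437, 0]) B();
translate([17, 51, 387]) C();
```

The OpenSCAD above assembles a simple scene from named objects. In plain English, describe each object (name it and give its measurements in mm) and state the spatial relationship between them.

A is a four-legged stool. The seat is a 321×262×30 mm slab whose top surface is at z = 387 mm; four round legs, each 36 mm in diameter, run from the floor (z = 0) to the underside of the seat, each leg's axis is inset half a diameter from the nearest pair of seat edges (so the leg's bounding box is flush with the corner).

B is a long wooden bench with a 1379 mm (x) × 287 mm (y) seat, 57 mm thick, its top surface 429 mm above the floor. Four 49 mm square legs at the seat corners, flush with the edges, run from z = 0 to the seat underside.

C is a spool: two coaxial disc flanges of radius 95 mm and thickness 19 mm, joined by a core cylinder of radius 56 mm and height 230 mm. The lower flange rests on z = 0 and the three cylinders share a vertical axis.

The bench is on the floor beside the stool on its −y side. The spool is on top of the stool.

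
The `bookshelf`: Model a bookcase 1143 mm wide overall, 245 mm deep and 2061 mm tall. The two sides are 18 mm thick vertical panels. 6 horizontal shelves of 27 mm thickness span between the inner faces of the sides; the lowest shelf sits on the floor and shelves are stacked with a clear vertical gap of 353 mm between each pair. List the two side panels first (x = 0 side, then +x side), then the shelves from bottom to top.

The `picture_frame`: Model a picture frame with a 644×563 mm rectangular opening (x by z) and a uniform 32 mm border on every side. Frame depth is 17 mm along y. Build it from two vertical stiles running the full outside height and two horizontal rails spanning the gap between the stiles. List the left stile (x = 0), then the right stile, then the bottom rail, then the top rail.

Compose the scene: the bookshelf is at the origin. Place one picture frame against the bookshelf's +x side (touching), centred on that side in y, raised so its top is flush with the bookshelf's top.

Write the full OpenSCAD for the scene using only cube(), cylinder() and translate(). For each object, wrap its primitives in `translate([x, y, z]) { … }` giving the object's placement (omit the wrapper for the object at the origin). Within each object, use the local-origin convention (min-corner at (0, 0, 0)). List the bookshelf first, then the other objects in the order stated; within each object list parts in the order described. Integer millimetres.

cube([18, 245, 2061]);
translate([1125, 0, 0]) cube([18, 245, 2061]);
translate([18, 0, 0]) cube([1107, 245, 27]);
translate([18, 0, 380]) cube([1107, 245, 27]);
translate([18, 0, 760]) cube([1107, 245, 27]);
translate([18, 0, 1140]) cube([1107, 245, 27]);
translate([18, 0, 1520]) cube([1107, 245, 27]);
translate([18, 0, 1900]) cube([1107, 245, 27]);
translate([1143, 114, 1434]) {
  cube([32, 17, 627]);
  translate([676, 0, 0]) cube([32, 17, 627]);
  translate([32, 0, 0]) cube([644, 17, 32]);
  translate([32, 0, 595]) cube([644, 17, 32]);
}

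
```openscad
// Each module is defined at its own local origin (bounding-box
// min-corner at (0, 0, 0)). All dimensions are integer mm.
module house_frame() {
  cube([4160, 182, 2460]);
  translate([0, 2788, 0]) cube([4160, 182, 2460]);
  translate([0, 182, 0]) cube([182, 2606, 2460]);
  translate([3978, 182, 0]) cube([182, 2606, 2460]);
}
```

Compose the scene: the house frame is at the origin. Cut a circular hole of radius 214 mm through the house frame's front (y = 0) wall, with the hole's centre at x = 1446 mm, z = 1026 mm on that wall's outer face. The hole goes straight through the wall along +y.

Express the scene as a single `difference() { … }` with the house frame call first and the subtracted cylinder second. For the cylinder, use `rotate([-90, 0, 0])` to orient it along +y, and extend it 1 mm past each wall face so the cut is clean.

difference() {
  house_frame();
  translate([1446, -1, 1026]) rotate([-90, 0, 0]) cylinder(h = 184, r = 214);
}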